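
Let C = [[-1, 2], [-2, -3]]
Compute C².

[[-3, -8], [8, 5]]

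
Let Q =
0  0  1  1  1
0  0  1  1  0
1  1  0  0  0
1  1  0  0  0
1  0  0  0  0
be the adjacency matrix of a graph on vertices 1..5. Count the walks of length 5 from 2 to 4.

The number of length-5 walks from vertex 2 to vertex 4 is entry (2,4) of Q⁵, where Q is the adjacency matrix.
Q² = [[3, 2, 0, 0, 0], [2, 2, 0, 0, 0], [0, 0, 2, 2, 1], [0, 0, 2, 2, 1], [0, 0, 1, 1, 1]]
Q³ = [[0, 0, 5, 5, 3], [0, 0, 4, 4, 2], [5, 4, 0, 0, 0], [5, 4, 0, 0, 0], [3, 2, 0, 0, 0]]
Q⁴ = [[13, 10, 0, 0, 0], [10, 8, 0, 0, 0], [0, 0, 9, 9, 5], [0, 0, 9, 9, 5], [0, 0, 5, 5, 3]]
Q⁵ = [[0, 0, 23, 23, 13], [0, 0, 18, 18, 10], [23, 18, 0, 0, 0], [23, 18, 0, 0, 0], [13, 10, 0, 0, 0]]

18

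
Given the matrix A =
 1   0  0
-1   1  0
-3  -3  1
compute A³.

A = I + N where N = [[0, 0, 0], [-1, 0, 0], [-3, -3, 0]] is strictly lower-triangular, so N³ = 0.
(I + N)³ = I + 3·N + 3·N² = [[1, 0, 0], [-3, 1, 0], [0, -9, 1]].

[[1, 0, 0], [-3, 1, 0], [0, -9, 1]]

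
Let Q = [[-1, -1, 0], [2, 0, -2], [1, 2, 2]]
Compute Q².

[[-1, 1, 2], [-4, -6, -4], [5, 3, 0]]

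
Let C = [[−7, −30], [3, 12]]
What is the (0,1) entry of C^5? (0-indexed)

tr C = 5 and det C = 6, so the characteristic polynomial is λ² − (5)λ + (6) with roots 2 and 3.
Eigenvectors give P = [[−10, 3], [3, −1]] with P⁻¹ = [[−1, −3], [−3, −10]], and C = P·diag(2, 3)·P⁻¹.
Then C^5 = P·diag(32, 243)·P⁻¹ = [[−320, 729], [96, −243]] · [[−1, −3], [−3, −10]] = [[−1867, −6330], [633, 2142]].

−6330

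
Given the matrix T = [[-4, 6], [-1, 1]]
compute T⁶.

[[190, -378], [63, -125]]

tr T = -3 and det T = 2, so the characteristic polynomial is λ² − (-3)λ + (2) with roots -1 and -2.
Eigenvectors give P = [[2, -3], [1, -1]] with P⁻¹ = [[-1, 3], [-1, 2]], and T = P·diag(-1, -2)·P⁻¹.
Then T⁶ = P·diag(1, 64)·P⁻¹ = [[2, -192], [1, -64]] · [[-1, 3], [-1, 2]] = [[190, -378], [63, -125]].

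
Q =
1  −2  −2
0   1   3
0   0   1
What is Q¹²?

Q = I + N where N = [[0, −2, −2], [0, 0, 3], [0, 0, 0]] is strictly upper-triangular, so N³ = 0.
(I + N)¹² = I + 12·N + 66·N² = [[1, −24, −420], [0, 1, 36], [0, 0, 1]].

[[1, −24, −420], [0, 1, 36], [0, 0, 1]]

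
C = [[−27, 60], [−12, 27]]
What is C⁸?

tr C = 0 and det C = −9, so the characteristic polynomial is λ² − (0)λ + (−9) with roots −3 and 3.
Eigenvectors give P = [[−5, 2], [−2, 1]] with P⁻¹ = [[−1, 2], [−2, 5]], and C = P·diag(−3, 3)·P⁻¹.
Then C⁸ = P·diag(6561, 6561)·P⁻¹ = [[−32805, 13122], [−13122, 6561]] · [[−1, 2], [−2, 5]] = [[6561, 0], [0, 6561]].

[[6561, 0], [0, 6561]]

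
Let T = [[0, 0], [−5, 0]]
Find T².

T is strictly triangular, hence nilpotent: T² = 0, so T² = 0.

[[0, 0], [0, 0]]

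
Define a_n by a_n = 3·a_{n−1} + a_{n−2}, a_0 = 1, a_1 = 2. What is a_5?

251

With companion matrix C = [[3, 1], [1, 0]], [a_n, a_{n−1}]ᵀ = C·[a_{n−1}, a_{n−2}]ᵀ, so [a_5, a_4]ᵀ = C⁴·[a_1, a_0]ᵀ.
C⁴ = [[109, 33], [33, 10]], giving [a_5, a_4]ᵀ = [[251], [76]].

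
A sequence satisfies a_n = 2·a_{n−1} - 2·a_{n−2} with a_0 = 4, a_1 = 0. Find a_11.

-256

With companion matrix A = [[2, -2], [1, 0]], [a_n, a_{n−1}]ᵀ = A·[a_{n−1}, a_{n−2}]ᵀ, so [a_11, a_10]ᵀ = A¹⁰·[a_1, a_0]ᵀ.
A¹⁰ = [[32, -64], [32, -32]], giving [a_11, a_10]ᵀ = [[-256], [-128]].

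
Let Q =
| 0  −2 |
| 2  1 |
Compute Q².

[[−4, −2], [2, −3]]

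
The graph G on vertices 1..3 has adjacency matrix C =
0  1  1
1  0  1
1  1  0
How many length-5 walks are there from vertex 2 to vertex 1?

The number of length-5 walks from vertex 2 to vertex 1 is entry (2,1) of C⁵, where C is the adjacency matrix.
C² = [[2, 1, 1], [1, 2, 1], [1, 1, 2]]
C³ = [[2, 3, 3], [3, 2, 3], [3, 3, 2]]
C⁴ = [[6, 5, 5], [5, 6, 5], [5, 5, 6]]
C⁵ = [[10, 11, 11], [11, 10, 11], [11, 11, 10]]

11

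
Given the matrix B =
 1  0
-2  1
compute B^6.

B = I + N where N = [[0, 0], [-2, 0]] is strictly lower-triangular, so N^2 = 0.
(I + N)^6 = I + 6·N = [[1, 0], [-12, 1]].

[[1, 0], [-12, 1]]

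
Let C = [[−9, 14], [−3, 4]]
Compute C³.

[[−141, 266], [−57, 106]]

tr C = −5 and det C = 6, so the characteristic polynomial is λ² − (−5)λ + (6) with roots −3 and −2.
Eigenvectors give P = [[7, 2], [3, 1]] with P⁻¹ = [[1, −2], [−3, 7]], and C = P·diag(−3, −2)·P⁻¹.
Then C³ = P·diag(−27, −8)·P⁻¹ = [[−189, −16], [−81, −8]] · [[1, −2], [−3, 7]] = [[−141, 266], [−57, 106]].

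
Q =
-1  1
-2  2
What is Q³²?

Q² = Q (a projection; rank 1, trace 1), so Q³² = Q.

[[-1, 1], [-2, 2]]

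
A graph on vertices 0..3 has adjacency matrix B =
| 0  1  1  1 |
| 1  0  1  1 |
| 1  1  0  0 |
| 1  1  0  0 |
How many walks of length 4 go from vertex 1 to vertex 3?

The number of length-4 walks from vertex 1 to vertex 3 is entry (1,3) of B⁴, where B is the adjacency matrix.
B² = [[3, 2, 1, 1], [2, 3, 1, 1], [1, 1, 2, 2], [1, 1, 2, 2]]
B³ = [[4, 5, 5, 5], [5, 4, 5, 5], [5, 5, 2, 2], [5, 5, 2, 2]]
B⁴ = [[15, 14, 9, 9], [14, 15, 9, 9], [9, 9, 10, 10], [9, 9, 10, 10]]

9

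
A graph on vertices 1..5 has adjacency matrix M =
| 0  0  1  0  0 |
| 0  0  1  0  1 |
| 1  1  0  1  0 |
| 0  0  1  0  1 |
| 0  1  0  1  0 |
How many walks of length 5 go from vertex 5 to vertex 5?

The number of length-5 walks from vertex 5 to vertex 5 is entry (5,5) of M^5, where M is the adjacency matrix.
M^2 = [[1, 1, 0, 1, 0], [1, 2, 0, 2, 0], [0, 0, 3, 0, 2], [1, 2, 0, 2, 0], [0, 0, 2, 0, 2]]
M^3 = [[0, 0, 3, 0, 2], [0, 0, 5, 0, 4], [3, 5, 0, 5, 0], [0, 0, 5, 0, 4], [2, 4, 0, 4, 0]]
M^4 = [[3, 5, 0, 5, 0], [5, 9, 0, 9, 0], [0, 0, 13, 0, 10], [5, 9, 0, 9, 0], [0, 0, 10, 0, 8]]
M^5 = [[0, 0, 13, 0, 10], [0, 0, 23, 0, 18], [13, 23, 0, 23, 0], [0, 0, 23, 0, 18], [10, 18, 0, 18, 0]]

0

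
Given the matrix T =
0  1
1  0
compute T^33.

T² = I (check: tr T = 0 and det T = -1), so T^33 = T since 33 is odd.

[[0, 1], [1, 0]]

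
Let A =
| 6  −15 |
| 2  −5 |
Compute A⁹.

A² = A (a projection; rank 1, trace 1), so A⁹ = A.

[[6, −15], [2, −5]]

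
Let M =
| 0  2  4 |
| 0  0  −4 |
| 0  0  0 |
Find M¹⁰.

[[0, 0, 0], [0, 0, 0], [0, 0, 0]]

M is strictly triangular, hence nilpotent: M³ = 0, so M¹⁰ = 0.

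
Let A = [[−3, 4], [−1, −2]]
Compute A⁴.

[[−75, −100], [25, −100]]

A² = [[5, −20], [5, 0]]
A³ = [[5, 60], [−15, 20]]
A⁴ = [[−75, −100], [25, −100]]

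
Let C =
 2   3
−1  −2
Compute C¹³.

[[2, 3], [−1, −2]]

C² = I (check: tr C = 0 and det C = −1), so C¹³ = C since 13 is odd.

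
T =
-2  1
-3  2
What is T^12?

T² = I (check: tr T = 0 and det T = -1), so T^12 = I since 12 is even.

[[1, 0], [0, 1]]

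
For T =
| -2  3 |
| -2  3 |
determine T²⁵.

T² = T (a projection; rank 1, trace 1), so T²⁵ = T.

[[-2, 3], [-2, 3]]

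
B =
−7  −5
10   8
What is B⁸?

[[−6049, −6305], [12610, 12866]]

tr B = 1 and det B = −6, so the characteristic polynomial is λ² − (1)λ + (−6) with roots 3 and −2.
Eigenvectors give P = [[1, 1], [−2, −1]] with P⁻¹ = [[−1, −1], [2, 1]], and B = P·diag(3, −2)·P⁻¹.
Then B⁸ = P·diag(6561, 256)·P⁻¹ = [[6561, 256], [−13122, −256]] · [[−1, −1], [2, 1]] = [[−6049, −6305], [12610, 12866]].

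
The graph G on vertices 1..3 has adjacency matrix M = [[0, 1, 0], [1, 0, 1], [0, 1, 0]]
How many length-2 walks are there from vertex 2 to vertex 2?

The number of length-2 walks from vertex 2 to vertex 2 is entry (2,2) of M², where M is the adjacency matrix.
M² = [[1, 0, 1], [0, 2, 0], [1, 0, 1]]

2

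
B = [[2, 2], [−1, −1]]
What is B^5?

[[2, 2], [−1, −1]]

B² = B (a projection; rank 1, trace 1), so B^5 = B.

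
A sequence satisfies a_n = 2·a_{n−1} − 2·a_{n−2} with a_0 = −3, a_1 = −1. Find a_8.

−48

With companion matrix C = [[2, −2], [1, 0]], [a_n, a_{n−1}]ᵀ = C·[a_{n−1}, a_{n−2}]ᵀ, so [a_8, a_7]ᵀ = C⁷·[a_1, a_0]ᵀ.
C⁷ = [[0, 16], [−8, 16]], giving [a_8, a_7]ᵀ = [[−48], [−40]].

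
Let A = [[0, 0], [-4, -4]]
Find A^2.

[[0, 0], [16, 16]]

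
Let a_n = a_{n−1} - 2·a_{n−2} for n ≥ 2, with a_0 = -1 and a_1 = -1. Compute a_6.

With companion matrix M = [[1, -2], [1, 0]], [a_n, a_{n−1}]ᵀ = M·[a_{n−1}, a_{n−2}]ᵀ, so [a_6, a_5]ᵀ = M⁵·[a_1, a_0]ᵀ.
M⁵ = [[5, 2], [-1, 6]], giving [a_6, a_5]ᵀ = [[-7], [-5]].

-7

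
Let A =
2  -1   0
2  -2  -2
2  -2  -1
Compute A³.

A² = [[2, 0, 2], [-4, 6, 6], [-2, 4, 5]]
A³ = [[8, -6, -2], [16, -20, -18], [14, -16, -13]]

[[8, -6, -2], [16, -20, -18], [14, -16, -13]]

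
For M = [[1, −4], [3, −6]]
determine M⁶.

tr M = −5 and det M = 6, so the characteristic polynomial is λ² − (−5)λ + (6) with roots −2 and −3.
Eigenvectors give P = [[−4, −1], [−3, −1]] with P⁻¹ = [[−1, 1], [3, −4]], and M = P·diag(−2, −3)·P⁻¹.
Then M⁶ = P·diag(64, 729)·P⁻¹ = [[−256, −729], [−192, −729]] · [[−1, 1], [3, −4]] = [[−1931, 2660], [−1995, 2724]].

[[−1931, 2660], [−1995, 2724]]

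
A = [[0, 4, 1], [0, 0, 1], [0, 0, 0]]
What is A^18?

A is strictly triangular, hence nilpotent: A^3 = 0, so A^18 = 0.

[[0, 0, 0], [0, 0, 0], [0, 0, 0]]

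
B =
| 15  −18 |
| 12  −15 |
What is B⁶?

tr B = 0 and det B = −9, so the characteristic polynomial is λ² − (0)λ + (−9) with roots 3 and −3.
Eigenvectors give P = [[3, 1], [2, 1]] with P⁻¹ = [[1, −1], [−2, 3]], and B = P·diag(3, −3)·P⁻¹.
Then B⁶ = P·diag(729, 729)·P⁻¹ = [[2187, 729], [1458, 729]] · [[1, −1], [−2, 3]] = [[729, 0], [0, 729]].

[[729, 0], [0, 729]]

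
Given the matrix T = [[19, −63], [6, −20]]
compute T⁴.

tr T = −1 and det T = −2, so the characteristic polynomial is λ² − (−1)λ + (−2) with roots −2 and 1.
Eigenvectors give P = [[3, 7], [1, 2]] with P⁻¹ = [[−2, 7], [1, −3]], and T = P·diag(−2, 1)·P⁻¹.
Then T⁴ = P·diag(16, 1)·P⁻¹ = [[48, 7], [16, 2]] · [[−2, 7], [1, −3]] = [[−89, 315], [−30, 106]].

[[−89, 315], [−30, 106]]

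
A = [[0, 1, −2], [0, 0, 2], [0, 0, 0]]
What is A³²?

[[0, 0, 0], [0, 0, 0], [0, 0, 0]]

A is strictly triangular, hence nilpotent: A³ = 0, so A³² = 0.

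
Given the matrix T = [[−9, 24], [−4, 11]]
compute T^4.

[[−159, 480], [−80, 241]]

tr T = 2 and det T = −3, so the characteristic polynomial is λ² − (2)λ + (−3) with roots −1 and 3.
Eigenvectors give P = [[3, 2], [1, 1]] with P⁻¹ = [[1, −2], [−1, 3]], and T = P·diag(−1, 3)·P⁻¹.
Then T^4 = P·diag(1, 81)·P⁻¹ = [[3, 162], [1, 81]] · [[1, −2], [−1, 3]] = [[−159, 480], [−80, 241]].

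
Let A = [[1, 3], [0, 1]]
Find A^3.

[[1, 9], [0, 1]]

A = I + N where N = [[0, 3], [0, 0]] is strictly upper-triangular, so N^2 = 0.
(I + N)^3 = I + 3·N = [[1, 9], [0, 1]].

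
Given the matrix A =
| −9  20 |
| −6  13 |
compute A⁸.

[[−32799, 65600], [−19680, 39361]]

tr A = 4 and det A = 3, so the characteristic polynomial is λ² − (4)λ + (3) with roots 1 and 3.
Eigenvectors give P = [[2, −5], [1, −3]] with P⁻¹ = [[3, −5], [1, −2]], and A = P·diag(1, 3)·P⁻¹.
Then A⁸ = P·diag(1, 6561)·P⁻¹ = [[2, −32805], [1, −19683]] · [[3, −5], [1, −2]] = [[−32799, 65600], [−19680, 39361]].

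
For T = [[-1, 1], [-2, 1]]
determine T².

[[-1, 0], [0, -1]]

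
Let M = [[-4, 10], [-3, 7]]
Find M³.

tr M = 3 and det M = 2, so the characteristic polynomial is λ² − (3)λ + (2) with roots 1 and 2.
Eigenvectors give P = [[2, 5], [1, 3]] with P⁻¹ = [[3, -5], [-1, 2]], and M = P·diag(1, 2)·P⁻¹.
Then M³ = P·diag(1, 8)·P⁻¹ = [[2, 40], [1, 24]] · [[3, -5], [-1, 2]] = [[-34, 70], [-21, 43]].

[[-34, 70], [-21, 43]]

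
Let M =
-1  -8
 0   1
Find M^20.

M² = I (check: tr M = 0 and det M = -1), so M^20 = I since 20 is even.

[[1, 0], [0, 1]]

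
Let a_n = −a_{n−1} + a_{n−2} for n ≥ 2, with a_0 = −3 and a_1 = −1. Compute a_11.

With companion matrix M = [[−1, 1], [1, 0]], [a_n, a_{n−1}]ᵀ = M·[a_{n−1}, a_{n−2}]ᵀ, so [a_11, a_10]ᵀ = M^10·[a_1, a_0]ᵀ.
M^10 = [[89, −55], [−55, 34]], giving [a_11, a_10]ᵀ = [[76], [−47]].

76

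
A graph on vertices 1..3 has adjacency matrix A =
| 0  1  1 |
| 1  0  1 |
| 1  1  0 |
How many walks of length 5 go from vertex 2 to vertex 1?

The number of length-5 walks from vertex 2 to vertex 1 is entry (2,1) of A⁵, where A is the adjacency matrix.
A² = [[2, 1, 1], [1, 2, 1], [1, 1, 2]]
A³ = [[2, 3, 3], [3, 2, 3], [3, 3, 2]]
A⁴ = [[6, 5, 5], [5, 6, 5], [5, 5, 6]]
A⁵ = [[10, 11, 11], [11, 10, 11], [11, 11, 10]]

11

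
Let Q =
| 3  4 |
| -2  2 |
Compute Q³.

[[-37, 44], [-22, -48]]

Q² = [[1, 20], [-10, -4]]
Q³ = [[-37, 44], [-22, -48]]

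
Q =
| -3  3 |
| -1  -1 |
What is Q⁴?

Q² = [[6, -12], [4, -2]]
Q³ = [[-6, 30], [-10, 14]]
Q⁴ = [[-12, -48], [16, -44]]

[[-12, -48], [16, -44]]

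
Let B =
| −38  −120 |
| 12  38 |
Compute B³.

tr B = 0 and det B = −4, so the characteristic polynomial is λ² − (0)λ + (−4) with roots 2 and −2.
Eigenvectors give P = [[−3, 10], [1, −3]] with P⁻¹ = [[3, 10], [1, 3]], and B = P·diag(2, −2)·P⁻¹.
Then B³ = P·diag(8, −8)·P⁻¹ = [[−24, −80], [8, 24]] · [[3, 10], [1, 3]] = [[−152, −480], [48, 152]].

[[−152, −480], [48, 152]]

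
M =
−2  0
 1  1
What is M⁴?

[[16, 0], [−5, 1]]

M² = [[4, 0], [−1, 1]]
M³ = [[−8, 0], [3, 1]]
M⁴ = [[16, 0], [−5, 1]]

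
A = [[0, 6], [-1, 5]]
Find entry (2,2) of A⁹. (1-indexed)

58025

tr A = 5 and det A = 6, so the characteristic polynomial is λ² − (5)λ + (6) with roots 3 and 2.
Eigenvectors give P = [[2, 3], [1, 1]] with P⁻¹ = [[-1, 3], [1, -2]], and A = P·diag(3, 2)·P⁻¹.
Then A⁹ = P·diag(19683, 512)·P⁻¹ = [[39366, 1536], [19683, 512]] · [[-1, 3], [1, -2]] = [[-37830, 115026], [-19171, 58025]].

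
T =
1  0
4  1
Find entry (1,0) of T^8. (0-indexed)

32

T = I + N where N = [[0, 0], [4, 0]] is strictly lower-triangular, so N^2 = 0.
(I + N)^8 = I + 8·N = [[1, 0], [32, 1]].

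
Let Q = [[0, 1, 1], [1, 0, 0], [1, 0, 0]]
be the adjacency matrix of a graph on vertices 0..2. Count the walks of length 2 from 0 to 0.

2

The number of length-2 walks from vertex 0 to vertex 0 is entry (0,0) of Q², where Q is the adjacency matrix.
Q² = [[2, 0, 0], [0, 1, 1], [0, 1, 1]]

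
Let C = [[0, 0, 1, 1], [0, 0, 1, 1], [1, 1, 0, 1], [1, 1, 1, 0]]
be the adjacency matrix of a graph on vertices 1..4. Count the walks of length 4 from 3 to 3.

15

The number of length-4 walks from vertex 3 to vertex 3 is entry (3,3) of C⁴, where C is the adjacency matrix.
C² = [[2, 2, 1, 1], [2, 2, 1, 1], [1, 1, 3, 2], [1, 1, 2, 3]]
C³ = [[2, 2, 5, 5], [2, 2, 5, 5], [5, 5, 4, 5], [5, 5, 5, 4]]
C⁴ = [[10, 10, 9, 9], [10, 10, 9, 9], [9, 9, 15, 14], [9, 9, 14, 15]]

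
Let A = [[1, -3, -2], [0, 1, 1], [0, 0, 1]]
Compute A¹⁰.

[[1, -30, -155], [0, 1, 10], [0, 0, 1]]

A = I + N where N = [[0, -3, -2], [0, 0, 1], [0, 0, 0]] is strictly upper-triangular, so N³ = 0.
(I + N)¹⁰ = I + 10·N + 45·N² = [[1, -30, -155], [0, 1, 10], [0, 0, 1]].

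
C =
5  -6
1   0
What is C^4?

tr C = 5 and det C = 6, so the characteristic polynomial is λ² − (5)λ + (6) with roots 3 and 2.
Eigenvectors give P = [[3, -2], [1, -1]] with P⁻¹ = [[1, -2], [1, -3]], and C = P·diag(3, 2)·P⁻¹.
Then C^4 = P·diag(81, 16)·P⁻¹ = [[243, -32], [81, -16]] · [[1, -2], [1, -3]] = [[211, -390], [65, -114]].

[[211, -390], [65, -114]]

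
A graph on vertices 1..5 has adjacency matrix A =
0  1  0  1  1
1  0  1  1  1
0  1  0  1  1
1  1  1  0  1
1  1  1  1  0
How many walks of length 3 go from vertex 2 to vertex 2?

The number of length-3 walks from vertex 2 to vertex 2 is entry (2,2) of A³, where A is the adjacency matrix.
A² = [[3, 2, 3, 2, 2], [2, 4, 2, 3, 3], [3, 2, 3, 2, 2], [2, 3, 2, 4, 3], [2, 3, 2, 3, 4]]
A³ = [[6, 10, 6, 10, 10], [10, 10, 10, 11, 11], [6, 10, 6, 10, 10], [10, 11, 10, 10, 11], [10, 11, 10, 11, 10]]

10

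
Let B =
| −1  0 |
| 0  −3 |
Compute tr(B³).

B² = [[1, 0], [0, 9]]
B³ = [[−1, 0], [0, −27]]

−28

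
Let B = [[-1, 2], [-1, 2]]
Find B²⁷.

B² = B (a projection; rank 1, trace 1), so B²⁷ = B.

[[-1, 2], [-1, 2]]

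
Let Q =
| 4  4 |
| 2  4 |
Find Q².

[[24, 32], [16, 24]]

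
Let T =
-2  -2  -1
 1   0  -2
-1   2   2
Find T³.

[[-8, 2, 1], [-1, -10, 2], [1, -2, -12]]

T² = [[3, 2, 4], [0, -6, -5], [2, 6, 1]]
T³ = [[-8, 2, 1], [-1, -10, 2], [1, -2, -12]]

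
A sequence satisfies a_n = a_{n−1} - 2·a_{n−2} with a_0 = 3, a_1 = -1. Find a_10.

With companion matrix B = [[1, -2], [1, 0]], [a_n, a_{n−1}]ᵀ = B·[a_{n−1}, a_{n−2}]ᵀ, so [a_10, a_9]ᵀ = B^9·[a_1, a_0]ᵀ.
B^9 = [[-11, 34], [-17, 6]], giving [a_10, a_9]ᵀ = [[113], [35]].

113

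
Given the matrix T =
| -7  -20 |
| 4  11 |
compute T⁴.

[[-319, -800], [160, 401]]

tr T = 4 and det T = 3, so the characteristic polynomial is λ² − (4)λ + (3) with roots 1 and 3.
Eigenvectors give P = [[5, -2], [-2, 1]] with P⁻¹ = [[1, 2], [2, 5]], and T = P·diag(1, 3)·P⁻¹.
Then T⁴ = P·diag(1, 81)·P⁻¹ = [[5, -162], [-2, 81]] · [[1, 2], [2, 5]] = [[-319, -800], [160, 401]].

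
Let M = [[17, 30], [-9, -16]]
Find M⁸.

tr M = 1 and det M = -2, so the characteristic polynomial is λ² − (1)λ + (-2) with roots 2 and -1.
Eigenvectors give P = [[-2, -5], [1, 3]] with P⁻¹ = [[-3, -5], [1, 2]], and M = P·diag(2, -1)·P⁻¹.
Then M⁸ = P·diag(256, 1)·P⁻¹ = [[-512, -5], [256, 3]] · [[-3, -5], [1, 2]] = [[1531, 2550], [-765, -1274]].

[[1531, 2550], [-765, -1274]]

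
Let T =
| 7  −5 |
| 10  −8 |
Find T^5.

[[307, −275], [550, −518]]

tr T = −1 and det T = −6, so the characteristic polynomial is λ² − (−1)λ + (−6) with roots −3 and 2.
Eigenvectors give P = [[−1, 1], [−2, 1]] with P⁻¹ = [[1, −1], [2, −1]], and T = P·diag(−3, 2)·P⁻¹.
Then T^5 = P·diag(−243, 32)·P⁻¹ = [[243, 32], [486, 32]] · [[1, −1], [2, −1]] = [[307, −275], [550, −518]].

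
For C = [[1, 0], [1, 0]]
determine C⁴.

[[1, 0], [1, 0]]

C² = C (a projection; rank 1, trace 1), so C⁴ = C.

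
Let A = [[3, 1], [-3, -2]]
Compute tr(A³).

10

A² = [[6, 1], [-3, 1]]
A³ = [[15, 4], [-12, -5]]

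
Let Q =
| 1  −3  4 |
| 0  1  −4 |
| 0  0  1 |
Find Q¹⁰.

Q = I + N where N = [[0, −3, 4], [0, 0, −4], [0, 0, 0]] is strictly upper-triangular, so N³ = 0.
(I + N)¹⁰ = I + 10·N + 45·N² = [[1, −30, 580], [0, 1, −40], [0, 0, 1]].

[[1, −30, 580], [0, 1, −40], [0, 0, 1]]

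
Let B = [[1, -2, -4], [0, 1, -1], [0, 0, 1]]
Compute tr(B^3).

B = I + N where N = [[0, -2, -4], [0, 0, -1], [0, 0, 0]] is strictly upper-triangular, so N^3 = 0.
(I + N)^3 = I + 3·N + 3·N^2 = [[1, -6, -6], [0, 1, -3], [0, 0, 1]].

3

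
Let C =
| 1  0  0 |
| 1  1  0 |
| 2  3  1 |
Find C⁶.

[[1, 0, 0], [6, 1, 0], [57, 18, 1]]

C = I + N where N = [[0, 0, 0], [1, 0, 0], [2, 3, 0]] is strictly lower-triangular, so N³ = 0.
(I + N)⁶ = I + 6·N + 15·N² = [[1, 0, 0], [6, 1, 0], [57, 18, 1]].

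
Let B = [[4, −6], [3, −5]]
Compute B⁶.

[[−62, 126], [−63, 127]]

tr B = −1 and det B = −2, so the characteristic polynomial is λ² − (−1)λ + (−2) with roots 1 and −2.
Eigenvectors give P = [[2, −1], [1, −1]] with P⁻¹ = [[1, −1], [1, −2]], and B = P·diag(1, −2)·P⁻¹.
Then B⁶ = P·diag(1, 64)·P⁻¹ = [[2, −64], [1, −64]] · [[1, −1], [1, −2]] = [[−62, 126], [−63, 127]].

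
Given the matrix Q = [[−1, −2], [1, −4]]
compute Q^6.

[[−601, 1330], [−665, 1394]]

tr Q = −5 and det Q = 6, so the characteristic polynomial is λ² − (−5)λ + (6) with roots −2 and −3.
Eigenvectors give P = [[2, 1], [1, 1]] with P⁻¹ = [[1, −1], [−1, 2]], and Q = P·diag(−2, −3)·P⁻¹.
Then Q^6 = P·diag(64, 729)·P⁻¹ = [[128, 729], [64, 729]] · [[1, −1], [−1, 2]] = [[−601, 1330], [−665, 1394]].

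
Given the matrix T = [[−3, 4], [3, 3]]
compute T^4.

T^2 = [[21, 0], [0, 21]]
T^3 = [[−63, 84], [63, 63]]
T^4 = [[441, 0], [0, 441]]

[[441, 0], [0, 441]]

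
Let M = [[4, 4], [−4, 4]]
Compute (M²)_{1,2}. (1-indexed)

32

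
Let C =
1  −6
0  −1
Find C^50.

C² = I (check: tr C = 0 and det C = −1), so C^50 = I since 50 is even.

[[1, 0], [0, 1]]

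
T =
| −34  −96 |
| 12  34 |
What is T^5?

tr T = 0 and det T = −4, so the characteristic polynomial is λ² − (0)λ + (−4) with roots 2 and −2.
Eigenvectors give P = [[−8, 3], [3, −1]] with P⁻¹ = [[1, 3], [3, 8]], and T = P·diag(2, −2)·P⁻¹.
Then T^5 = P·diag(32, −32)·P⁻¹ = [[−256, −96], [96, 32]] · [[1, 3], [3, 8]] = [[−544, −1536], [192, 544]].

[[−544, −1536], [192, 544]]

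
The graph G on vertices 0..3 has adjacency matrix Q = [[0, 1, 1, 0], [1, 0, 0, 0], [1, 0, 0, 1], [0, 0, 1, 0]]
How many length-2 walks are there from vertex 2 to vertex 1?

The number of length-2 walks from vertex 2 to vertex 1 is entry (2,1) of Q², where Q is the adjacency matrix.
Q² = [[2, 0, 0, 1], [0, 1, 1, 0], [0, 1, 2, 0], [1, 0, 0, 1]]

1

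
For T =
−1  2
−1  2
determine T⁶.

T² = T (a projection; rank 1, trace 1), so T⁶ = T.

[[−1, 2], [−1, 2]]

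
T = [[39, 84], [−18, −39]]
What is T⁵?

[[3159, 6804], [−1458, −3159]]

tr T = 0 and det T = −9, so the characteristic polynomial is λ² − (0)λ + (−9) with roots −3 and 3.
Eigenvectors give P = [[−2, −7], [1, 3]] with P⁻¹ = [[3, 7], [−1, −2]], and T = P·diag(−3, 3)·P⁻¹.
Then T⁵ = P·diag(−243, 243)·P⁻¹ = [[486, −1701], [−243, 729]] · [[3, 7], [−1, −2]] = [[3159, 6804], [−1458, −3159]].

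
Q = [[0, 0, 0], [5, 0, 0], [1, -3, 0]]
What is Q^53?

Q is strictly triangular, hence nilpotent: Q^3 = 0, so Q^53 = 0.

[[0, 0, 0], [0, 0, 0], [0, 0, 0]]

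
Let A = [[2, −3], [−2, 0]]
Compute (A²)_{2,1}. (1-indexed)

−4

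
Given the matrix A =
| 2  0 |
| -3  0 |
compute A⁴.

A² = [[4, 0], [-6, 0]]
A³ = [[8, 0], [-12, 0]]
A⁴ = [[16, 0], [-24, 0]]

[[16, 0], [-24, 0]]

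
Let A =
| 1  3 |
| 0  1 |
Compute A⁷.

A = I + N where N = [[0, 3], [0, 0]] is strictly upper-triangular, so N² = 0.
(I + N)⁷ = I + 7·N = [[1, 21], [0, 1]].

[[1, 21], [0, 1]]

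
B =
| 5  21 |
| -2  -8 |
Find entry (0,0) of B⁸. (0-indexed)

-1529

tr B = -3 and det B = 2, so the characteristic polynomial is λ² − (-3)λ + (2) with roots -1 and -2.
Eigenvectors give P = [[-7, 3], [2, -1]] with P⁻¹ = [[-1, -3], [-2, -7]], and B = P·diag(-1, -2)·P⁻¹.
Then B⁸ = P·diag(1, 256)·P⁻¹ = [[-7, 768], [2, -256]] · [[-1, -3], [-2, -7]] = [[-1529, -5355], [510, 1786]].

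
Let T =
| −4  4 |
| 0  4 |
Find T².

[[16, 0], [0, 16]]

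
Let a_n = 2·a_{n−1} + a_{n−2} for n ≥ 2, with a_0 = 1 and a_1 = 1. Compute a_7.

239

With companion matrix T = [[2, 1], [1, 0]], [a_n, a_{n−1}]ᵀ = T·[a_{n−1}, a_{n−2}]ᵀ, so [a_7, a_6]ᵀ = T^6·[a_1, a_0]ᵀ.
T^6 = [[169, 70], [70, 29]], giving [a_7, a_6]ᵀ = [[239], [99]].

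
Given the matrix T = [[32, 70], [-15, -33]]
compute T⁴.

tr T = -1 and det T = -6, so the characteristic polynomial is λ² − (-1)λ + (-6) with roots -3 and 2.
Eigenvectors give P = [[2, 7], [-1, -3]] with P⁻¹ = [[-3, -7], [1, 2]], and T = P·diag(-3, 2)·P⁻¹.
Then T⁴ = P·diag(81, 16)·P⁻¹ = [[162, 112], [-81, -48]] · [[-3, -7], [1, 2]] = [[-374, -910], [195, 471]].

[[-374, -910], [195, 471]]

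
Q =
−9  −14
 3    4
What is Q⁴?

[[471, 910], [−195, −374]]

tr Q = −5 and det Q = 6, so the characteristic polynomial is λ² − (−5)λ + (6) with roots −2 and −3.
Eigenvectors give P = [[2, −7], [−1, 3]] with P⁻¹ = [[−3, −7], [−1, −2]], and Q = P·diag(−2, −3)·P⁻¹.
Then Q⁴ = P·diag(16, 81)·P⁻¹ = [[32, −567], [−16, 243]] · [[−3, −7], [−1, −2]] = [[471, 910], [−195, −374]].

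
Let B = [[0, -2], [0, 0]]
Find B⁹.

[[0, 0], [0, 0]]

B is strictly triangular, hence nilpotent: B² = 0, so B⁹ = 0.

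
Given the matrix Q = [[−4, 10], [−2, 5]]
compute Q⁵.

Q² = Q (a projection; rank 1, trace 1), so Q⁵ = Q.

[[−4, 10], [−2, 5]]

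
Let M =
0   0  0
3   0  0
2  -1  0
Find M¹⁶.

M is strictly triangular, hence nilpotent: M³ = 0, so M¹⁶ = 0.

[[0, 0, 0], [0, 0, 0], [0, 0, 0]]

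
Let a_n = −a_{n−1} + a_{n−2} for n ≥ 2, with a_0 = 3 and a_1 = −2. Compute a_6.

With companion matrix C = [[−1, 1], [1, 0]], [a_n, a_{n−1}]ᵀ = C·[a_{n−1}, a_{n−2}]ᵀ, so [a_6, a_5]ᵀ = C⁵·[a_1, a_0]ᵀ.
C⁵ = [[−8, 5], [5, −3]], giving [a_6, a_5]ᵀ = [[31], [−19]].

31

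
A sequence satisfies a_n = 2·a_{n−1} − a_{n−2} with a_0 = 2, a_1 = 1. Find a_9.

With companion matrix B = [[2, −1], [1, 0]], [a_n, a_{n−1}]ᵀ = B·[a_{n−1}, a_{n−2}]ᵀ, so [a_9, a_8]ᵀ = B^8·[a_1, a_0]ᵀ.
B^8 = [[9, −8], [8, −7]], giving [a_9, a_8]ᵀ = [[−7], [−6]].

−7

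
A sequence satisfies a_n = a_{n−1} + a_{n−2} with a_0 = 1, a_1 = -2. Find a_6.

With companion matrix B = [[1, 1], [1, 0]], [a_n, a_{n−1}]ᵀ = B·[a_{n−1}, a_{n−2}]ᵀ, so [a_6, a_5]ᵀ = B^5·[a_1, a_0]ᵀ.
B^5 = [[8, 5], [5, 3]], giving [a_6, a_5]ᵀ = [[-11], [-7]].

-11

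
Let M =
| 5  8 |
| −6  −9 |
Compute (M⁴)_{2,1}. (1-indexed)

240

tr M = −4 and det M = 3, so the characteristic polynomial is λ² − (−4)λ + (3) with roots −1 and −3.
Eigenvectors give P = [[−4, −1], [3, 1]] with P⁻¹ = [[−1, −1], [3, 4]], and M = P·diag(−1, −3)·P⁻¹.
Then M⁴ = P·diag(1, 81)·P⁻¹ = [[−4, −81], [3, 81]] · [[−1, −1], [3, 4]] = [[−239, −320], [240, 321]].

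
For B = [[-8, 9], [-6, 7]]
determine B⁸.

tr B = -1 and det B = -2, so the characteristic polynomial is λ² − (-1)λ + (-2) with roots -2 and 1.
Eigenvectors give P = [[3, 1], [2, 1]] with P⁻¹ = [[1, -1], [-2, 3]], and B = P·diag(-2, 1)·P⁻¹.
Then B⁸ = P·diag(256, 1)·P⁻¹ = [[768, 1], [512, 1]] · [[1, -1], [-2, 3]] = [[766, -765], [510, -509]].

[[766, -765], [510, -509]]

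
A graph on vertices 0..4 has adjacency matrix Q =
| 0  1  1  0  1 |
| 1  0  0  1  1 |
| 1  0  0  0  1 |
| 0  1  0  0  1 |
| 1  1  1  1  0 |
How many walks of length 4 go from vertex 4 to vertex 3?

The number of length-4 walks from vertex 4 to vertex 3 is entry (4,3) of Q⁴, where Q is the adjacency matrix.
Q² = [[3, 1, 1, 2, 2], [1, 3, 2, 1, 2], [1, 2, 2, 1, 1], [2, 1, 1, 2, 1], [2, 2, 1, 1, 4]]
Q³ = [[4, 7, 5, 3, 7], [7, 4, 3, 5, 7], [5, 3, 2, 3, 6], [3, 5, 3, 2, 6], [7, 7, 6, 6, 6]]
Q⁴ = [[19, 14, 11, 14, 19], [14, 19, 14, 11, 19], [11, 14, 11, 9, 13], [14, 11, 9, 11, 13], [19, 19, 13, 13, 26]]

13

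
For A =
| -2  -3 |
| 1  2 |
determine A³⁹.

A² = I (check: tr A = 0 and det A = -1), so A³⁹ = A since 39 is odd.

[[-2, -3], [1, 2]]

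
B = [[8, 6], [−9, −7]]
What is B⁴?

tr B = 1 and det B = −2, so the characteristic polynomial is λ² − (1)λ + (−2) with roots 2 and −1.
Eigenvectors give P = [[−1, 2], [1, −3]] with P⁻¹ = [[−3, −2], [−1, −1]], and B = P·diag(2, −1)·P⁻¹.
Then B⁴ = P·diag(16, 1)·P⁻¹ = [[−16, 2], [16, −3]] · [[−3, −2], [−1, −1]] = [[46, 30], [−45, −29]].

[[46, 30], [−45, −29]]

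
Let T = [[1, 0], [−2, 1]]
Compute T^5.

[[1, 0], [−10, 1]]

T = I + N where N = [[0, 0], [−2, 0]] is strictly lower-triangular, so N^2 = 0.
(I + N)^5 = I + 5·N = [[1, 0], [−10, 1]].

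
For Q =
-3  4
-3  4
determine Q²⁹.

[[-3, 4], [-3, 4]]

Q² = Q (a projection; rank 1, trace 1), so Q²⁹ = Q.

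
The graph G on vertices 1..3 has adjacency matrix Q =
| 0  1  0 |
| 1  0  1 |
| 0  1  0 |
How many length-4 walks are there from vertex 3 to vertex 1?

The number of length-4 walks from vertex 3 to vertex 1 is entry (3,1) of Q⁴, where Q is the adjacency matrix.
Q² = [[1, 0, 1], [0, 2, 0], [1, 0, 1]]
Q³ = [[0, 2, 0], [2, 0, 2], [0, 2, 0]]
Q⁴ = [[2, 0, 2], [0, 4, 0], [2, 0, 2]]

2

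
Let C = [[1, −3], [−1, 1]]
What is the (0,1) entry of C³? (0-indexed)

−18

C² = [[4, −6], [−2, 4]]
C³ = [[10, −18], [−6, 10]]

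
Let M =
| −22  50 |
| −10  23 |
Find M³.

tr M = 1 and det M = −6, so the characteristic polynomial is λ² − (1)λ + (−6) with roots 3 and −2.
Eigenvectors give P = [[−2, −5], [−1, −2]] with P⁻¹ = [[2, −5], [−1, 2]], and M = P·diag(3, −2)·P⁻¹.
Then M³ = P·diag(27, −8)·P⁻¹ = [[−54, 40], [−27, 16]] · [[2, −5], [−1, 2]] = [[−148, 350], [−70, 167]].

[[−148, 350], [−70, 167]]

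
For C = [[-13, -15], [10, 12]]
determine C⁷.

tr C = -1 and det C = -6, so the characteristic polynomial is λ² − (-1)λ + (-6) with roots 2 and -3.
Eigenvectors give P = [[-1, 3], [1, -2]] with P⁻¹ = [[2, 3], [1, 1]], and C = P·diag(2, -3)·P⁻¹.
Then C⁷ = P·diag(128, -2187)·P⁻¹ = [[-128, -6561], [128, 4374]] · [[2, 3], [1, 1]] = [[-6817, -6945], [4630, 4758]].

[[-6817, -6945], [4630, 4758]]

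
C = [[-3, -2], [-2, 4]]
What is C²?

[[13, -2], [-2, 20]]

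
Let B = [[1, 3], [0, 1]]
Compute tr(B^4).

B = I + N where N = [[0, 3], [0, 0]] is strictly upper-triangular, so N^2 = 0.
(I + N)^4 = I + 4·N = [[1, 12], [0, 1]].

2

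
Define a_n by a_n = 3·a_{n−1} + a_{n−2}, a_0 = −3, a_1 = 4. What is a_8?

12141

With companion matrix A = [[3, 1], [1, 0]], [a_n, a_{n−1}]ᵀ = A·[a_{n−1}, a_{n−2}]ᵀ, so [a_8, a_7]ᵀ = A⁷·[a_1, a_0]ᵀ.
A⁷ = [[3927, 1189], [1189, 360]], giving [a_8, a_7]ᵀ = [[12141], [3676]].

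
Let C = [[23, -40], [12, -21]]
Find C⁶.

[[4369, -7280], [2184, -3639]]

tr C = 2 and det C = -3, so the characteristic polynomial is λ² − (2)λ + (-3) with roots -1 and 3.
Eigenvectors give P = [[-5, 2], [-3, 1]] with P⁻¹ = [[1, -2], [3, -5]], and C = P·diag(-1, 3)·P⁻¹.
Then C⁶ = P·diag(1, 729)·P⁻¹ = [[-5, 1458], [-3, 729]] · [[1, -2], [3, -5]] = [[4369, -7280], [2184, -3639]].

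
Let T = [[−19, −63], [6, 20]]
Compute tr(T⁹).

511

tr T = 1 and det T = −2, so the characteristic polynomial is λ² − (1)λ + (−2) with roots 2 and −1.
Eigenvectors give P = [[−3, 7], [1, −2]] with P⁻¹ = [[2, 7], [1, 3]], and T = P·diag(2, −1)·P⁻¹.
Then T⁹ = P·diag(512, −1)·P⁻¹ = [[−1536, −7], [512, 2]] · [[2, 7], [1, 3]] = [[−3079, −10773], [1026, 3590]].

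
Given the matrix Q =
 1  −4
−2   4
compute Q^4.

[[281, −660], [−330, 776]]

Q^2 = [[9, −20], [−10, 24]]
Q^3 = [[49, −116], [−58, 136]]
Q^4 = [[281, −660], [−330, 776]]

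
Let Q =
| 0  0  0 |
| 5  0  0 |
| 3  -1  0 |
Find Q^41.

Q is strictly triangular, hence nilpotent: Q^3 = 0, so Q^41 = 0.

[[0, 0, 0], [0, 0, 0], [0, 0, 0]]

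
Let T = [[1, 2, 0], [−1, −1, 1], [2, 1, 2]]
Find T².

[[−1, 0, 2], [2, 0, 1], [5, 5, 5]]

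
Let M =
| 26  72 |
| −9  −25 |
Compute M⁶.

[[568, 1512], [−189, −503]]

tr M = 1 and det M = −2, so the characteristic polynomial is λ² − (1)λ + (−2) with roots 2 and −1.
Eigenvectors give P = [[−3, −8], [1, 3]] with P⁻¹ = [[−3, −8], [1, 3]], and M = P·diag(2, −1)·P⁻¹.
Then M⁶ = P·diag(64, 1)·P⁻¹ = [[−192, −8], [64, 3]] · [[−3, −8], [1, 3]] = [[568, 1512], [−189, −503]].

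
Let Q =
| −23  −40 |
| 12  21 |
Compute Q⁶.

[[4369, 7280], [−2184, −3639]]

tr Q = −2 and det Q = −3, so the characteristic polynomial is λ² − (−2)λ + (−3) with roots 1 and −3.
Eigenvectors give P = [[−5, 2], [3, −1]] with P⁻¹ = [[1, 2], [3, 5]], and Q = P·diag(1, −3)·P⁻¹.
Then Q⁶ = P·diag(1, 729)·P⁻¹ = [[−5, 1458], [3, −729]] · [[1, 2], [3, 5]] = [[4369, 7280], [−2184, −3639]].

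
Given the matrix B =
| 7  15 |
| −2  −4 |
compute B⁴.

tr B = 3 and det B = 2, so the characteristic polynomial is λ² − (3)λ + (2) with roots 2 and 1.
Eigenvectors give P = [[−3, −5], [1, 2]] with P⁻¹ = [[−2, −5], [1, 3]], and B = P·diag(2, 1)·P⁻¹.
Then B⁴ = P·diag(16, 1)·P⁻¹ = [[−48, −5], [16, 2]] · [[−2, −5], [1, 3]] = [[91, 225], [−30, −74]].

[[91, 225], [−30, −74]]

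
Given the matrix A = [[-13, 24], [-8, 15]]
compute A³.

[[-85, 168], [-56, 111]]

tr A = 2 and det A = -3, so the characteristic polynomial is λ² − (2)λ + (-3) with roots 3 and -1.
Eigenvectors give P = [[-3, 2], [-2, 1]] with P⁻¹ = [[1, -2], [2, -3]], and A = P·diag(3, -1)·P⁻¹.
Then A³ = P·diag(27, -1)·P⁻¹ = [[-81, -2], [-54, -1]] · [[1, -2], [2, -3]] = [[-85, 168], [-56, 111]].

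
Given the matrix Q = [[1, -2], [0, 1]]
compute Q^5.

Q = I + N where N = [[0, -2], [0, 0]] is strictly upper-triangular, so N^2 = 0.
(I + N)^5 = I + 5·N = [[1, -10], [0, 1]].

[[1, -10], [0, 1]]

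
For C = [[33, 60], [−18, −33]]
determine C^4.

[[81, 0], [0, 81]]

tr C = 0 and det C = −9, so the characteristic polynomial is λ² − (0)λ + (−9) with roots −3 and 3.
Eigenvectors give P = [[−5, −2], [3, 1]] with P⁻¹ = [[1, 2], [−3, −5]], and C = P·diag(−3, 3)·P⁻¹.
Then C^4 = P·diag(81, 81)·P⁻¹ = [[−405, −162], [243, 81]] · [[1, 2], [−3, −5]] = [[81, 0], [0, 81]].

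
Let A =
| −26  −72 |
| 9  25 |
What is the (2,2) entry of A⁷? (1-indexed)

1033

tr A = −1 and det A = −2, so the characteristic polynomial is λ² − (−1)λ + (−2) with roots 1 and −2.
Eigenvectors give P = [[−8, −3], [3, 1]] with P⁻¹ = [[1, 3], [−3, −8]], and A = P·diag(1, −2)·P⁻¹.
Then A⁷ = P·diag(1, −128)·P⁻¹ = [[−8, 384], [3, −128]] · [[1, 3], [−3, −8]] = [[−1160, −3096], [387, 1033]].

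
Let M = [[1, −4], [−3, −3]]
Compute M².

[[13, 8], [6, 21]]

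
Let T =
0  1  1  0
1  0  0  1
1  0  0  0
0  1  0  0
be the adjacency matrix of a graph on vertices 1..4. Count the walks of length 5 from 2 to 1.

8

The number of length-5 walks from vertex 2 to vertex 1 is entry (2,1) of T⁵, where T is the adjacency matrix.
T² = [[2, 0, 0, 1], [0, 2, 1, 0], [0, 1, 1, 0], [1, 0, 0, 1]]
T³ = [[0, 3, 2, 0], [3, 0, 0, 2], [2, 0, 0, 1], [0, 2, 1, 0]]
T⁴ = [[5, 0, 0, 3], [0, 5, 3, 0], [0, 3, 2, 0], [3, 0, 0, 2]]
T⁵ = [[0, 8, 5, 0], [8, 0, 0, 5], [5, 0, 0, 3], [0, 5, 3, 0]]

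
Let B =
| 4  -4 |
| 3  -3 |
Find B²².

[[4, -4], [3, -3]]

B² = B (a projection; rank 1, trace 1), so B²² = B.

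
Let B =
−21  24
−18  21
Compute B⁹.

[[−137781, 157464], [−118098, 137781]]

tr B = 0 and det B = −9, so the characteristic polynomial is λ² − (0)λ + (−9) with roots −3 and 3.
Eigenvectors give P = [[4, 1], [3, 1]] with P⁻¹ = [[1, −1], [−3, 4]], and B = P·diag(−3, 3)·P⁻¹.
Then B⁹ = P·diag(−19683, 19683)·P⁻¹ = [[−78732, 19683], [−59049, 19683]] · [[1, −1], [−3, 4]] = [[−137781, 157464], [−118098, 137781]].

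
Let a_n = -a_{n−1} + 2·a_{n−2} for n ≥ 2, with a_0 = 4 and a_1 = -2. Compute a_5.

-62

With companion matrix M = [[-1, 2], [1, 0]], [a_n, a_{n−1}]ᵀ = M·[a_{n−1}, a_{n−2}]ᵀ, so [a_5, a_4]ᵀ = M⁴·[a_1, a_0]ᵀ.
M⁴ = [[11, -10], [-5, 6]], giving [a_5, a_4]ᵀ = [[-62], [34]].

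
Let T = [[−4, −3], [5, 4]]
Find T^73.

[[−4, −3], [5, 4]]

T² = I (check: tr T = 0 and det T = −1), so T^73 = T since 73 is odd.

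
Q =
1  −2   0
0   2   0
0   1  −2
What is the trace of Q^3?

Q^2 = [[1, −6, 0], [0, 4, 0], [0, 0, 4]]
Q^3 = [[1, −14, 0], [0, 8, 0], [0, 4, −8]]

1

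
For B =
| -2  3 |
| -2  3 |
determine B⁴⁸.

[[-2, 3], [-2, 3]]

B² = B (a projection; rank 1, trace 1), so B⁴⁸ = B.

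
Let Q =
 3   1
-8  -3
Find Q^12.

Q² = I (check: tr Q = 0 and det Q = -1), so Q^12 = I since 12 is even.

[[1, 0], [0, 1]]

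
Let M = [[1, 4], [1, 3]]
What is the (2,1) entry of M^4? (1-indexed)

M^2 = [[5, 16], [4, 13]]
M^3 = [[21, 68], [17, 55]]
M^4 = [[89, 288], [72, 233]]

72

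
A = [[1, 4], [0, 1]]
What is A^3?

A = I + N where N = [[0, 4], [0, 0]] is strictly upper-triangular, so N^2 = 0.
(I + N)^3 = I + 3·N = [[1, 12], [0, 1]].

[[1, 12], [0, 1]]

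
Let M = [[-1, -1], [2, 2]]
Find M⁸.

M² = M (a projection; rank 1, trace 1), so M⁸ = M.

[[-1, -1], [2, 2]]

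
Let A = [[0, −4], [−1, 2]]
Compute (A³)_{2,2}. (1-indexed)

A² = [[4, −8], [−2, 8]]
A³ = [[8, −32], [−8, 24]]

24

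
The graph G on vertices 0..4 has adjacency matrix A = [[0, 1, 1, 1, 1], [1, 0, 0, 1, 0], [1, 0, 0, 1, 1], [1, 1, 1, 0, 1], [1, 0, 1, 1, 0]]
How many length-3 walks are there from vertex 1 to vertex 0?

7

The number of length-3 walks from vertex 1 to vertex 0 is entry (1,0) of A^3, where A is the adjacency matrix.
A^2 = [[4, 1, 2, 3, 2], [1, 2, 2, 1, 2], [2, 2, 3, 2, 2], [3, 1, 2, 4, 2], [2, 2, 2, 2, 3]]
A^3 = [[8, 7, 9, 9, 9], [7, 2, 4, 7, 4], [9, 4, 6, 9, 7], [9, 7, 9, 8, 9], [9, 4, 7, 9, 6]]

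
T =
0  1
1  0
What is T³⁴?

[[1, 0], [0, 1]]

T² = I (check: tr T = 0 and det T = −1), so T³⁴ = I since 34 is even.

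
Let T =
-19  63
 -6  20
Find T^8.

tr T = 1 and det T = -2, so the characteristic polynomial is λ² − (1)λ + (-2) with roots 2 and -1.
Eigenvectors give P = [[3, 7], [1, 2]] with P⁻¹ = [[-2, 7], [1, -3]], and T = P·diag(2, -1)·P⁻¹.
Then T^8 = P·diag(256, 1)·P⁻¹ = [[768, 7], [256, 2]] · [[-2, 7], [1, -3]] = [[-1529, 5355], [-510, 1786]].

[[-1529, 5355], [-510, 1786]]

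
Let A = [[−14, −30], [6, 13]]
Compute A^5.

[[−164, −330], [66, 133]]

tr A = −1 and det A = −2, so the characteristic polynomial is λ² − (−1)λ + (−2) with roots −2 and 1.
Eigenvectors give P = [[−5, −2], [2, 1]] with P⁻¹ = [[−1, −2], [2, 5]], and A = P·diag(−2, 1)·P⁻¹.
Then A^5 = P·diag(−32, 1)·P⁻¹ = [[160, −2], [−64, 1]] · [[−1, −2], [2, 5]] = [[−164, −330], [66, 133]].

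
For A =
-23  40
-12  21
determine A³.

tr A = -2 and det A = -3, so the characteristic polynomial is λ² − (-2)λ + (-3) with roots 1 and -3.
Eigenvectors give P = [[5, 2], [3, 1]] with P⁻¹ = [[-1, 2], [3, -5]], and A = P·diag(1, -3)·P⁻¹.
Then A³ = P·diag(1, -27)·P⁻¹ = [[5, -54], [3, -27]] · [[-1, 2], [3, -5]] = [[-167, 280], [-84, 141]].

[[-167, 280], [-84, 141]]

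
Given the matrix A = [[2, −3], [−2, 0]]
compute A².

[[10, −6], [−4, 6]]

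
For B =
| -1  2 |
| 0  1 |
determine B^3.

B² = I (check: tr B = 0 and det B = -1), so B^3 = B since 3 is odd.

[[-1, 2], [0, 1]]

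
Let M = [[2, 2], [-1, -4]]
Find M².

[[2, -4], [2, 14]]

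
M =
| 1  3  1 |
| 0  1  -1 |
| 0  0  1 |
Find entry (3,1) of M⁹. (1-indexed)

M = I + N where N = [[0, 3, 1], [0, 0, -1], [0, 0, 0]] is strictly upper-triangular, so N³ = 0.
(I + N)⁹ = I + 9·N + 36·N² = [[1, 27, -99], [0, 1, -9], [0, 0, 1]].

0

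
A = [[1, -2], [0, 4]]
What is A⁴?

A² = [[1, -10], [0, 16]]
A³ = [[1, -42], [0, 64]]
A⁴ = [[1, -170], [0, 256]]

[[1, -170], [0, 256]]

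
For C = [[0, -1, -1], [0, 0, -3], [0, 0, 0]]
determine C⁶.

C is strictly triangular, hence nilpotent: C³ = 0, so C⁶ = 0.

[[0, 0, 0], [0, 0, 0], [0, 0, 0]]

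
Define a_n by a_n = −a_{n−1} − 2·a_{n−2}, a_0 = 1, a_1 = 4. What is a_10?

78

With companion matrix B = [[−1, −2], [1, 0]], [a_n, a_{n−1}]ᵀ = B·[a_{n−1}, a_{n−2}]ᵀ, so [a_10, a_9]ᵀ = B⁹·[a_1, a_0]ᵀ.
B⁹ = [[11, 34], [−17, −6]], giving [a_10, a_9]ᵀ = [[78], [−74]].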